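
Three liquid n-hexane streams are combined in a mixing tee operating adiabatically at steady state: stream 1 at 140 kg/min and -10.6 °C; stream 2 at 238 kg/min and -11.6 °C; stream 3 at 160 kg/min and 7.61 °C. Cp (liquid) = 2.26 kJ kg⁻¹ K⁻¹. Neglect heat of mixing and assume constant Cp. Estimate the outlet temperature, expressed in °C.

No heat crosses the boundary, so H_out = H_in.
T_out = Σ ṁᵢCp,ᵢTᵢ / Σ ṁᵢCp,ᵢ
      = -6841.5 / 1215.9 = -5.6268 °C

T_out = -5.63 °C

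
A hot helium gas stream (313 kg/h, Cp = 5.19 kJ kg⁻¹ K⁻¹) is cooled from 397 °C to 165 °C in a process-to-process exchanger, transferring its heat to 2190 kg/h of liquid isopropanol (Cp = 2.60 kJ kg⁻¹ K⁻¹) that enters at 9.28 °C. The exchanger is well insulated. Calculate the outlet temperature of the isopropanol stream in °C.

Heat released by hot stream: Q = 313 × 5.19 × (397 − 165) = 376880 kJ/h
Energy balance on cold side (adiabatic exchanger): Q = ṁ_c·Cp_c·(T_c,out − T_c,in)
T_c,out = 9.28 + 376880/(2190 × 2.60) = 75.468 °C

T_c,out = 75.5 °C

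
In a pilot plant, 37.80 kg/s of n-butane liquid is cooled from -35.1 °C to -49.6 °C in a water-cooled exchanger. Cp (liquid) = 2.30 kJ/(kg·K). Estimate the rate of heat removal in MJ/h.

Q = ṁ·Cp·ΔT = 37.80 × 2.30 × (-49.6 − -35.1) = -1260.6 kJ/s
Cooling duty = 4538.3 MJ/h

Q_c = 4540 MJ/h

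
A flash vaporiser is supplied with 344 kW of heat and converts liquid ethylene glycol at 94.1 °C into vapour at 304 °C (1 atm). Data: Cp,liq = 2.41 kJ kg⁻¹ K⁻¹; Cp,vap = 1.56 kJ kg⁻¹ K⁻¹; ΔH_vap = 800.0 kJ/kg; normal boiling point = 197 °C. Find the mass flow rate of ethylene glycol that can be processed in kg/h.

ṁ = 1020 kg/h

Δh = 2.41×(197−94.1) + 800.0 + 1.56×(304−197) = 1214.9 kJ/kg
Q = 344 kW = 344 kJ/s = 1.2384e+06 kJ/h
ṁ = Q/Δh = 1.2384e+06 / 1214.9 = 1019.3 kg/h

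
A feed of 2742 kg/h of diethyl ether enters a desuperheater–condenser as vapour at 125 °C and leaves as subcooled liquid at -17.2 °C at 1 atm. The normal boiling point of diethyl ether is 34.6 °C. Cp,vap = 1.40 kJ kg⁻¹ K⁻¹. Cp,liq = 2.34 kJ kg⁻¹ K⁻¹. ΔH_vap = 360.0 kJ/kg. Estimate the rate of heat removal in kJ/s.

Q_c = 463 kJ/s

vapour 125→34.6 °C: -126.56 kJ/kg
condensation at 34.6 °C: -360 kJ/kg
liquid 34.6→-17.2 °C: -121.21 kJ/kg
Δh = -126.56 + -360 + -121.21 = -607.77 kJ/kg
Q = ṁ·Δh = 2742 kg/h × -607.77 kJ/kg = -1.6665e+06 kJ/h
|Q| = 462.92 kW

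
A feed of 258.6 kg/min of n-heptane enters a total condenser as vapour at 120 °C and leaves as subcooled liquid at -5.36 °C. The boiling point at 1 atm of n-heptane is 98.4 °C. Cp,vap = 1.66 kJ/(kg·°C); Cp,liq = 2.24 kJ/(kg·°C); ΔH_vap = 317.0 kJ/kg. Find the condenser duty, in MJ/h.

Q_c = 9080 MJ/h

vapour 120→98.4 °C: -35.856 kJ/kg
condensation at 98.4 °C: -317 kJ/kg
liquid 98.4→-5.36 °C: -232.42 kJ/kg
Δh = -35.856 + -317 + -232.42 = -585.28 kJ/kg
Q = ṁ·Δh = 258.6 kg/min × -585.28 kJ/kg = -151350 kJ/min
|Q| = 2522.5 kW = 9081.2 MJ/h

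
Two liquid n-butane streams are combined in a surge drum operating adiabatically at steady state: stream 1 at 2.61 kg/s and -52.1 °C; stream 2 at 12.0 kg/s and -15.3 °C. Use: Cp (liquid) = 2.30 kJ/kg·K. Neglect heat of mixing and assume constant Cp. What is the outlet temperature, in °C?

T_out = -21.9 °C

Adiabatic, steady state ⇒ Σ ṁᵢCp,ᵢ(T_out − Tᵢ) = 0
Σ ṁᵢCp,ᵢTᵢ = 2.61×2.30×-52.1 + 12.0×2.30×-15.3 = -735.04
Σ ṁᵢCp,ᵢ = 2.61×2.30 + 12.0×2.30 = 33.603
T_out = -735.04 / 33.603 = -21.874 °C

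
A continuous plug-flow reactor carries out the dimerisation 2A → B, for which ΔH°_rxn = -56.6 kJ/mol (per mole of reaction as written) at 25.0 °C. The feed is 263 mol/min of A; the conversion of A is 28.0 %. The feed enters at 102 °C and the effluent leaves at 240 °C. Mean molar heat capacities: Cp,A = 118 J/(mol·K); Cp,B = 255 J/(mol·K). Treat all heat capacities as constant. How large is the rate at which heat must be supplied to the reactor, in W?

Extent of reaction ξ = 0.280 × 263 / 2 = 36.82 mol/min
Reaction term: ξ·ΔH°_rxn = 36.82 × -56.6 = -2084 kJ/min
Sensible, feed 102→25 °C: -2389.6 kJ/min
Outlet flows (mol/min): A 189.36, B 36.82
Sensible, products 25→240 °C: 6822.7 kJ/min
Q = ΔH = 2349.1 kJ/min = 39.151 kW
Heat supplied = 39151 W

Q_in = 39200 W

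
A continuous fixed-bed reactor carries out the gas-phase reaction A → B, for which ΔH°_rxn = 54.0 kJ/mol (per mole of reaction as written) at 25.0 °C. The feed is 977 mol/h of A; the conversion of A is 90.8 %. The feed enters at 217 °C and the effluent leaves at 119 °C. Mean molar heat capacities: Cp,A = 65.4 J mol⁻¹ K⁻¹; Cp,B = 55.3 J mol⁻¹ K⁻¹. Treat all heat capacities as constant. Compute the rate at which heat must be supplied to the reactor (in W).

Q_in = 11300 W

Extent of reaction ξ = 0.908 × 977 = 887.12 mol/h
Reaction term: ξ·ΔH°_rxn = 887.12 × 54.0 = 47904 kJ/h
Sensible, feed 217→25 °C: -12268 kJ/h
Outlet flows (mol/h): A 89.884, B 887.12
Sensible, products 25→119 °C: 5164 kJ/h
Q = ΔH = 40800 kJ/h = 11.333 kW
Heat supplied = 11333 W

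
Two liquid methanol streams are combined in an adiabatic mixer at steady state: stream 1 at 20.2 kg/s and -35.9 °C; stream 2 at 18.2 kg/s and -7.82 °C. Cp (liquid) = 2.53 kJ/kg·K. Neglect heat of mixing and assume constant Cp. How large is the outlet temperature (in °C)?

T_out = -22.6 °C

Adiabatic, steady state ⇒ Σ ṁᵢCp,ᵢ(T_out − Tᵢ) = 0
Σ ṁᵢCp,ᵢTᵢ = 20.2×2.53×-35.9 + 18.2×2.53×-7.82 = -2194.8
Σ ṁᵢCp,ᵢ = 20.2×2.53 + 18.2×2.53 = 97.152
T_out = -2194.8 / 97.152 = -22.591 °C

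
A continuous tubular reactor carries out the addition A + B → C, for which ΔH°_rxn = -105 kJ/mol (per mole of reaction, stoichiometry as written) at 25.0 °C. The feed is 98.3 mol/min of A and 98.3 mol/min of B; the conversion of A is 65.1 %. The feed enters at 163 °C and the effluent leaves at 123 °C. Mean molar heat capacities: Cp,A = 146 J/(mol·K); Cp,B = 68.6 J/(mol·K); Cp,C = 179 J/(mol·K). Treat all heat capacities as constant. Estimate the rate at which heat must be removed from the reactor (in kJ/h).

Q_out = 467000 kJ/h

Extent of reaction ξ = 0.651 × 98.3 = 63.993 mol/min
Reaction term: ξ·ΔH°_rxn = 63.993 × -105 = -6719.3 kJ/min
Sensible, feed 163→25 °C: -2911.1 kJ/min
Outlet flows (mol/min): A 34.307, B 34.307, C 63.993
Sensible, products 25→123 °C: 1844.1 kJ/min
Q = ΔH = -7786.4 kJ/min = -129.77 kW
Heat removed = 467180 kJ/h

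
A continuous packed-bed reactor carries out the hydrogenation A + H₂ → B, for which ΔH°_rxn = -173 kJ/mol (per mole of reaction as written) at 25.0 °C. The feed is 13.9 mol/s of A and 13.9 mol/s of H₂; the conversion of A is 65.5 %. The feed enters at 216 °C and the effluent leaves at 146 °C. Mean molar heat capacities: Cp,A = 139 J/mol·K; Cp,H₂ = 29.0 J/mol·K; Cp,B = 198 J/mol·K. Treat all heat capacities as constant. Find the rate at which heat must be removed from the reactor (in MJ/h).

Q_out = 6140 MJ/h

Extent of reaction ξ = 0.655 × 13.9 = 9.1045 mol/s
Reaction term: ξ·ΔH°_rxn = 9.1045 × -173 = -1575.1 kJ/s
Sensible, feed 216→25 °C: -446.02 kJ/s
Outlet flows (mol/s): A 4.7955, H₂ 4.7955, B 9.1045
Sensible, products 25→146 °C: 315.61 kJ/s
Q = ΔH = -1705.5 kJ/s = -1705.5 kW
Heat removed = 6139.8 MJ/h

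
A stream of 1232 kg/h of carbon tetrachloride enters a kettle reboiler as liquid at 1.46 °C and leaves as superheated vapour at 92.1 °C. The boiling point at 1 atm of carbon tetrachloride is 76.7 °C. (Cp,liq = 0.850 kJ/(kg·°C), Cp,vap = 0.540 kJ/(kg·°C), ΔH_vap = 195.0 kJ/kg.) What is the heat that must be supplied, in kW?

Q = 91.5 kW

liquid 1.46→76.7 °C: 63.954 kJ/kg
vaporisation at 76.7 °C: 195 kJ/kg
vapour 76.7→92.1 °C: 8.316 kJ/kg
Δh = 63.954 + 195 + 8.316 = 267.27 kJ/kg
Q = ṁ·Δh = 1232 kg/h × 267.27 kJ/kg = 329280 kJ/h
|Q| = 91.466 kW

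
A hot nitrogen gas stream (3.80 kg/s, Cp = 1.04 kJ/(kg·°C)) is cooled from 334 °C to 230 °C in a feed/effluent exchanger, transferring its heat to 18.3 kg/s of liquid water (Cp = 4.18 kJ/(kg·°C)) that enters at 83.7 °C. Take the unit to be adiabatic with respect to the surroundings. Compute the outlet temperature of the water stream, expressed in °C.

T_c,out = 89.1 °C

Heat released by hot stream: Q = 3.80 × 1.04 × (334 − 230) = 411.01 kJ/s
Energy balance on cold side (adiabatic exchanger): Q = ṁ_c·Cp_c·(T_c,out − T_c,in)
T_c,out = 83.7 + 411.01/(18.3 × 4.18) = 89.073 °C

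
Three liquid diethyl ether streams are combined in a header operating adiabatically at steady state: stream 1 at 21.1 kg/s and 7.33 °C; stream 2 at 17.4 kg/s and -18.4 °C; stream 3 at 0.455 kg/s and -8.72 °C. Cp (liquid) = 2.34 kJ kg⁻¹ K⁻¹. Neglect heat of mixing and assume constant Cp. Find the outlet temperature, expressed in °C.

T_out = -4.35 °C

Adiabatic, steady state ⇒ Σ ṁᵢCp,ᵢ(T_out − Tᵢ) = 0
T_out = Σ ṁᵢCp,ᵢTᵢ / Σ ṁᵢCp,ᵢ
      = -396.55 / 91.155 = -4.3503 °C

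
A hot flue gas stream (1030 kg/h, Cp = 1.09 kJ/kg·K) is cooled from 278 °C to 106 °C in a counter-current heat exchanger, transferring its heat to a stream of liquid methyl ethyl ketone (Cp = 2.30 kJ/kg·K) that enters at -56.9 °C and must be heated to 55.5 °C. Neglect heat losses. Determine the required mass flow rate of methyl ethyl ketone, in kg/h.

ṁ_c = 747 kg/h

Heat released by hot stream: Q = 1030 × 1.09 × (278 − 106) = 193100 kJ/h
Energy balance on cold side (adiabatic exchanger): Q = ṁ_c·Cp_c·(T_c,out − T_c,in)
ṁ_c = 193100 / [2.30 × (55.5 − -56.9)] = 746.96 kg/h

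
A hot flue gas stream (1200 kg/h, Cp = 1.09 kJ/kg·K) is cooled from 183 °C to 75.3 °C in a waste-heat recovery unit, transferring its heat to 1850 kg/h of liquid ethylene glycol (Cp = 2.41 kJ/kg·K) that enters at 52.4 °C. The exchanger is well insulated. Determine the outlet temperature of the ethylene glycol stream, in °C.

Heat released by hot stream: Q = 1200 × 1.09 × (183 − 75.3) = 140870 kJ/h
Energy balance on cold side (adiabatic exchanger): Q = ṁ_c·Cp_c·(T_c,out − T_c,in)
T_c,out = 52.4 + 140870/(1850 × 2.41) = 83.996 °C

T_c,out = 84.0 °C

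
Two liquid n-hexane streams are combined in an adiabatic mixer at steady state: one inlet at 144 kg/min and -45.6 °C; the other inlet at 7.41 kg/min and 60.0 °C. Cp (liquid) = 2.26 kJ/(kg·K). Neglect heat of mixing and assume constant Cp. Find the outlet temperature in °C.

Energy balance with Q = 0: Σ ṁᵢCp,ᵢ(T_out − Tᵢ) = 0
Σ ṁᵢCp,ᵢTᵢ = 144×2.26×-45.6 + 7.41×2.26×60.0 = -13835
Σ ṁᵢCp,ᵢ = 144×2.26 + 7.41×2.26 = 342.19
T_out = -13835 / 342.19 = -40.432 °C

T_out = -40.4 °C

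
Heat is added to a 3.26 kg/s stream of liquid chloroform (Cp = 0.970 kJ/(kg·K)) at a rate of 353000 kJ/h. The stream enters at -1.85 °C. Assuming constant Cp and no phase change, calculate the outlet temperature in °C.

T_out = 29.2 °C

Q = 353000 kJ/h = 98.056 kJ/s
ΔT = Q/(ṁ·Cp) = 98.056/(3.26×0.970) = 31.009 K
T_out = -1.85 + 31.009 = 29.159 °C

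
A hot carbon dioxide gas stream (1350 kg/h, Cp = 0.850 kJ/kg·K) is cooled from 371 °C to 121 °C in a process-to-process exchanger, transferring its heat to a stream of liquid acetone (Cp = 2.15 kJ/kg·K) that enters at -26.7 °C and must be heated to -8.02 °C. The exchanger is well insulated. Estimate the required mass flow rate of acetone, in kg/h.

Heat released by hot stream: Q = 1350 × 0.850 × (371 − 121) = 286880 kJ/h
Energy balance on cold side (adiabatic exchanger): Q = ṁ_c·Cp_c·(T_c,out − T_c,in)
ṁ_c = 286880 / [2.15 × (-8.02 − -26.7)] = 7142.9 kg/h

ṁ_c = 7140 kg/h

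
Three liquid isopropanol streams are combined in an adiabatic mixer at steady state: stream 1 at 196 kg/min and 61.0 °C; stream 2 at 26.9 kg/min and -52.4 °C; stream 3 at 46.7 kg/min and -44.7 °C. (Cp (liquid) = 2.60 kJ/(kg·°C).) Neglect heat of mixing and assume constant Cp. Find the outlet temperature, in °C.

Energy balance with Q = 0: Σ ṁᵢCp,ᵢ(T_out − Tᵢ) = 0
Σ ṁᵢCp,ᵢTᵢ = 196×2.60×61.0 + 26.9×2.60×-52.4 + 46.7×2.60×-44.7 = 21993
Σ ṁᵢCp,ᵢ = 196×2.60 + 26.9×2.60 + 46.7×2.60 = 700.96
T_out = 21993 / 700.96 = 31.376 °C

T_out = 31.4 °C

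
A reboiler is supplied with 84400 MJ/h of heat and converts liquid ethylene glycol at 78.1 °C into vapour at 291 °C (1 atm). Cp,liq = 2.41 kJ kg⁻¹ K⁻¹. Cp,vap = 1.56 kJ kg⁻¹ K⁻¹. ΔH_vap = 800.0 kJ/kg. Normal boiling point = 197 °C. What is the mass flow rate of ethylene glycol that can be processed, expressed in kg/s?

Δh = 2.41×(197−78.1) + 800.0 + 1.56×(291−197) = 1233.2 kJ/kg
Q = 84400 MJ/h = 23444 kJ/s = 23444 kJ/s
ṁ = Q/Δh = 23444 / 1233.2 = 19.011 kg/s

ṁ = 19.0 kg/s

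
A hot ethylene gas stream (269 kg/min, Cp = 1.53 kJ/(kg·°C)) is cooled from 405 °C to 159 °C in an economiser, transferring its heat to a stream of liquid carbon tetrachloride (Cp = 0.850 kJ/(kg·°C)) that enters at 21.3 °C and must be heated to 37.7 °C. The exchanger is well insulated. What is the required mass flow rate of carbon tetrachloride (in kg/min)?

Heat released by hot stream: Q = 269 × 1.53 × (405 − 159) = 101250 kJ/min
Energy balance on cold side (adiabatic exchanger): Q = ṁ_c·Cp_c·(T_c,out − T_c,in)
ṁ_c = 101250 / [0.850 × (37.7 − 21.3)] = 7263 kg/min

ṁ_c = 7260 kg/min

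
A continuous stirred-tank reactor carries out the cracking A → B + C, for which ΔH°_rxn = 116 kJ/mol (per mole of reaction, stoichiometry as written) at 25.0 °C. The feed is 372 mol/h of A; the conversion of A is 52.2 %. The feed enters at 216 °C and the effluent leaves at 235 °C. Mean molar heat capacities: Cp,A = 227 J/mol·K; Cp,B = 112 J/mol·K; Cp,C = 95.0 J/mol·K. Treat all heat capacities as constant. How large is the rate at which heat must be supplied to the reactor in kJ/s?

Extent of reaction ξ = 0.522 × 372 = 194.18 mol/h
Reaction term: ξ·ΔH°_rxn = 194.18 × 116 = 22525 kJ/h
Sensible, feed 216→25 °C: -16129 kJ/h
Outlet flows (mol/h): A 177.82, B 194.18, C 194.18
Sensible, products 25→235 °C: 16918 kJ/h
Q = ΔH = 23314 kJ/h = 6.4762 kW
Heat supplied = 6.4762 kJ/s

Q_in = 6.48 kJ/s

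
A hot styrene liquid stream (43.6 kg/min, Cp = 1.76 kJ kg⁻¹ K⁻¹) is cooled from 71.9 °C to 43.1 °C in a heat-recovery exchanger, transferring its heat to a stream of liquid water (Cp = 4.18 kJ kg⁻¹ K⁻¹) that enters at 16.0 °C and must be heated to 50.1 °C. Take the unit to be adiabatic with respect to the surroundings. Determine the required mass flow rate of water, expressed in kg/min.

Heat released by hot stream: Q = 43.6 × 1.76 × (71.9 − 43.1) = 2210 kJ/min
Energy balance on cold side (adiabatic exchanger): Q = ṁ_c·Cp_c·(T_c,out − T_c,in)
ṁ_c = 2210 / [4.18 × (50.1 − 16.0)] = 15.505 kg/min

ṁ_c = 15.5 kg/min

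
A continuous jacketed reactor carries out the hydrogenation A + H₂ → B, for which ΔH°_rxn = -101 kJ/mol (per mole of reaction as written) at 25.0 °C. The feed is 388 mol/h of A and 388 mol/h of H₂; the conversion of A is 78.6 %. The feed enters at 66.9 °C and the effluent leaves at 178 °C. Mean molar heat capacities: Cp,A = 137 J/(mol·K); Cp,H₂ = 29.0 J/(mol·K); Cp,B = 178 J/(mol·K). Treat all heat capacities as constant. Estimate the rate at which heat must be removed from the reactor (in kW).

Q_out = 6.41 kW

Extent of reaction ξ = 0.786 × 388 = 304.97 mol/h
Reaction term: ξ·ΔH°_rxn = 304.97 × -101 = -30802 kJ/h
Sensible, feed 66.9→25 °C: -2698.7 kJ/h
Outlet flows (mol/h): A 83.032, H₂ 83.032, B 304.97
Sensible, products 25→178 °C: 10414 kJ/h
Q = ΔH = -23086 kJ/h = -6.4128 kW
Heat removed = 6.4128 kW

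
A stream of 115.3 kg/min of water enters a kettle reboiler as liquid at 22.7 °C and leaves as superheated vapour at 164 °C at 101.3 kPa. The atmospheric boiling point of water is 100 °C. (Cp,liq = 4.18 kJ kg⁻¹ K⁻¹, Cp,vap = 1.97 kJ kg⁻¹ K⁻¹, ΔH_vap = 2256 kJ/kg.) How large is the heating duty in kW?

Q = 5200 kW

liquid 22.7→100 °C: 323.11 kJ/kg
vaporisation at 100 °C: 2256 kJ/kg
vapour 100→164 °C: 126.08 kJ/kg
Δh = 323.11 + 2256 + 126.08 = 2705.2 kJ/kg
Q = ṁ·Δh = 115.3 kg/min × 2705.2 kJ/kg = 311910 kJ/min
|Q| = 5198.5 kW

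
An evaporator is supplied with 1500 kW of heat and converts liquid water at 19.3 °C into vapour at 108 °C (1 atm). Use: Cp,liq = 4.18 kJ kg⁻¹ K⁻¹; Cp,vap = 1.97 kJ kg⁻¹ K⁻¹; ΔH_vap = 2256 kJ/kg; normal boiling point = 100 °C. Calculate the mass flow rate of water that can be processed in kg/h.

Δh = 4.18×(100−19.3) + 2256 + 1.97×(108−100) = 2609.1 kJ/kg
Q = 1500 kW = 1500 kJ/s = 5.4e+06 kJ/h
ṁ = Q/Δh = 5.4e+06 / 2609.1 = 2069.7 kg/h

ṁ = 2070 kg/h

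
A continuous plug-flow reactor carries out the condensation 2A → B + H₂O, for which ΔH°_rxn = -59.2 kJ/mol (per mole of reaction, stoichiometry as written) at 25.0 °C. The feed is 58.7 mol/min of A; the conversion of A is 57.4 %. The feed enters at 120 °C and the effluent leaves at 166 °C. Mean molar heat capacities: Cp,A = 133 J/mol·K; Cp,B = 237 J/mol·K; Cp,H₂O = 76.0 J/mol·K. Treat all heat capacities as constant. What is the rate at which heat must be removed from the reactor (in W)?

Extent of reaction ξ = 0.574 × 58.7 / 2 = 16.847 mol/min
Reaction term: ξ·ΔH°_rxn = 16.847 × -59.2 = -997.34 kJ/min
Sensible, feed 120→25 °C: -741.67 kJ/min
Outlet flows (mol/min): A 25.006, B 16.847, H₂O 16.847
Sensible, products 25→166 °C: 1212.4 kJ/min
Q = ΔH = -526.57 kJ/min = -8.7761 kW
Heat removed = 8776.1 W

Q_out = 8780 W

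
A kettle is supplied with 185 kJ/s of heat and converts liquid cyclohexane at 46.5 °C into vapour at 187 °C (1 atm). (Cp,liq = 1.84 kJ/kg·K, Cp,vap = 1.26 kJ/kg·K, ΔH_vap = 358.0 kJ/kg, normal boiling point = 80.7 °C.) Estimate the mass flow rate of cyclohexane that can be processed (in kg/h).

ṁ = 1200 kg/h

Δh = 1.84×(80.7−46.5) + 358.0 + 1.26×(187−80.7) = 554.87 kJ/kg
Q = 185 kJ/s = 185 kJ/s = 666000 kJ/h
ṁ = Q/Δh = 666000 / 554.87 = 1200.3 kg/h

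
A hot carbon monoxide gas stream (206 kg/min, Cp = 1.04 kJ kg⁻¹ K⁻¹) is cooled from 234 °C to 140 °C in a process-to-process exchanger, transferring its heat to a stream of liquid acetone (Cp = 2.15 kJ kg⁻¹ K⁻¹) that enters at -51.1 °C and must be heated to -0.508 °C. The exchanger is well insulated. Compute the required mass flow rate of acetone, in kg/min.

Heat released by hot stream: Q = 206 × 1.04 × (234 − 140) = 20139 kJ/min
Energy balance on cold side (adiabatic exchanger): Q = ṁ_c·Cp_c·(T_c,out − T_c,in)
ṁ_c = 20139 / [2.15 × (-0.508 − -51.1)] = 185.14 kg/min

ṁ_c = 185 kg/min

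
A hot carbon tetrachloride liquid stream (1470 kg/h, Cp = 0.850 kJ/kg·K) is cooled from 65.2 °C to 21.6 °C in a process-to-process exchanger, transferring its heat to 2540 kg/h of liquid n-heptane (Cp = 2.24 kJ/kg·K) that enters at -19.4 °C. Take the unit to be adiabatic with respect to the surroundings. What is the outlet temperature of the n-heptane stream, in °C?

T_c,out = -9.82 °C

Heat released by hot stream: Q = 1470 × 0.850 × (65.2 − 21.6) = 54478 kJ/h
Energy balance on cold side (adiabatic exchanger): Q = ṁ_c·Cp_c·(T_c,out − T_c,in)
T_c,out = -19.4 + 54478/(2540 × 2.24) = -9.825 °C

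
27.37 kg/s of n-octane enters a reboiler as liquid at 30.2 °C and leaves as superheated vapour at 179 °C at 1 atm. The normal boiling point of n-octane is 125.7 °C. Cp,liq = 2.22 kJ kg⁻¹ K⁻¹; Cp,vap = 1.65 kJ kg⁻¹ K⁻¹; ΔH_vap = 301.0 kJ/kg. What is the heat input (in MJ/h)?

Q = 59200 MJ/h

liquid 30.2→125.7 °C: 212.01 kJ/kg
vaporisation at 125.7 °C: 301 kJ/kg
vapour 125.7→179 °C: 87.945 kJ/kg
Δh = 212.01 + 301 + 87.945 = 600.96 kJ/kg
Q = ṁ·Δh = 27.37 kg/s × 600.96 kJ/kg = 16448 kJ/s
|Q| = 16448 kW = 59213 MJ/h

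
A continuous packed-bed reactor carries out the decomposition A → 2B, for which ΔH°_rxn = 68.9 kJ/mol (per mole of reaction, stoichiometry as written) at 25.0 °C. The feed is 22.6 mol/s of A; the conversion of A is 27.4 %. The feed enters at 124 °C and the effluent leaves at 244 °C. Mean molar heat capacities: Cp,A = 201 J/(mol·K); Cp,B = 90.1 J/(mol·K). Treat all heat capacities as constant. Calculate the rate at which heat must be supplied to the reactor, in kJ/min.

Q_in = 56600 kJ/min

Extent of reaction ξ = 0.274 × 22.6 = 6.1924 mol/s
Reaction term: ξ·ΔH°_rxn = 6.1924 × 68.9 = 426.66 kJ/s
Sensible, feed 124→25 °C: -449.72 kJ/s
Outlet flows (mol/s): A 16.408, B 12.385
Sensible, products 25→244 °C: 966.62 kJ/s
Q = ΔH = 943.56 kJ/s = 943.56 kW
Heat supplied = 56614 kJ/min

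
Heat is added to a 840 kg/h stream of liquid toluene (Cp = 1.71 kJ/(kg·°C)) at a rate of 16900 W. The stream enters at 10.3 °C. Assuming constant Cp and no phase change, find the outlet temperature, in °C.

T_out = 52.7 °C

Q = 16900 W = 60840 kJ/h
ΔT = Q/(ṁ·Cp) = 60840/(840×1.71) = 42.356 K
T_out = 10.3 + 42.356 = 52.656 °C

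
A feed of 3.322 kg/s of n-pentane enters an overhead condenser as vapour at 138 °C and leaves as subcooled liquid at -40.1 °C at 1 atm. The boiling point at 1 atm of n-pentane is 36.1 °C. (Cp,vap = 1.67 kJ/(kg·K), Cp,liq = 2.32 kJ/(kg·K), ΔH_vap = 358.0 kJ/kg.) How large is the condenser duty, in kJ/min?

Q_c = 141000 kJ/min

vapour 138→36.1 °C: -170.17 kJ/kg
condensation at 36.1 °C: -358 kJ/kg
liquid 36.1→-40.1 °C: -176.78 kJ/kg
Δh = -170.17 + -358 + -176.78 = -704.96 kJ/kg
Q = ṁ·Δh = 3.322 kg/s × -704.96 kJ/kg = -2341.9 kJ/s
|Q| = 2341.9 kW = 140510 kJ/min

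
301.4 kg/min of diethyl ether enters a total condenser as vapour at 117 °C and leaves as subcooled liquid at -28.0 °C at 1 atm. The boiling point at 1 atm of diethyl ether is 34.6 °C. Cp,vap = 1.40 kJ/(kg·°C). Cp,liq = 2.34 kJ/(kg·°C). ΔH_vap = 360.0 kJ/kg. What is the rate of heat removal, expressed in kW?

vapour 117→34.6 °C: -115.36 kJ/kg
condensation at 34.6 °C: -360 kJ/kg
liquid 34.6→-28.0 °C: -146.48 kJ/kg
Δh = -115.36 + -360 + -146.48 = -621.84 kJ/kg
Q = ṁ·Δh = 301.4 kg/min × -621.84 kJ/kg = -187420 kJ/min
|Q| = 3123.7 kW

Q_c = 3120 kW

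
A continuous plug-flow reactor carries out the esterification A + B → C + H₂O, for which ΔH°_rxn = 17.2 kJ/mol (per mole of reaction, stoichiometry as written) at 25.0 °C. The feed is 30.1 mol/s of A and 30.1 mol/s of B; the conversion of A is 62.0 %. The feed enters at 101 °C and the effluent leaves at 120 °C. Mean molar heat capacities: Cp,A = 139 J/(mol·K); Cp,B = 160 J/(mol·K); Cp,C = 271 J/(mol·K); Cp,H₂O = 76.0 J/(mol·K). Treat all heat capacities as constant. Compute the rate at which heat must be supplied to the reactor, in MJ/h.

Extent of reaction ξ = 0.620 × 30.1 = 18.662 mol/s
Reaction term: ξ·ΔH°_rxn = 18.662 × 17.2 = 320.99 kJ/s
Sensible, feed 101→25 °C: -683.99 kJ/s
Outlet flows (mol/s): A 11.438, B 11.438, C 18.662, H₂O 18.662
Sensible, products 25→120 °C: 940.09 kJ/s
Q = ΔH = 577.08 kJ/s = 577.08 kW
Heat supplied = 2077.5 MJ/h

Q_in = 2080 MJ/h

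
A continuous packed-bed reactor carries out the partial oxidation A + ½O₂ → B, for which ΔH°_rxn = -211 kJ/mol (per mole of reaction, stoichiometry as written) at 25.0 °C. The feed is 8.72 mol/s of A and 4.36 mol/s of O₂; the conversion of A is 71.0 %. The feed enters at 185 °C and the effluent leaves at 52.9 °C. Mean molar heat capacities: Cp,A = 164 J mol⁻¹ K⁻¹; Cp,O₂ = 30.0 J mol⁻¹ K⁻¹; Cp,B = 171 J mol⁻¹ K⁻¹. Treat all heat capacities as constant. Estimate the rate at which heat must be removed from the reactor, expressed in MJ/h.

Extent of reaction ξ = 0.710 × 8.72 = 6.1912 mol/s
Reaction term: ξ·ΔH°_rxn = 6.1912 × -211 = -1306.3 kJ/s
Sensible, feed 185→25 °C: -249.74 kJ/s
Outlet flows (mol/s): A 2.5288, O₂ 1.2644, B 6.1912
Sensible, products 25→52.9 °C: 42.167 kJ/s
Q = ΔH = -1513.9 kJ/s = -1513.9 kW
Heat removed = 5450.1 MJ/h

Q_out = 5450 MJ/h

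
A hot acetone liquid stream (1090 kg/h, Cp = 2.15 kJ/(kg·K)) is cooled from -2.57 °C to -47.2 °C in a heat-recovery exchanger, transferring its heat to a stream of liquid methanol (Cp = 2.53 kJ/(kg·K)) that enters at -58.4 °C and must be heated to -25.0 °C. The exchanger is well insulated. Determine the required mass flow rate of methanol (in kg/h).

ṁ_c = 1240 kg/h

Heat released by hot stream: Q = 1090 × 2.15 × (-2.57 − -47.2) = 104590 kJ/h
Energy balance on cold side (adiabatic exchanger): Q = ṁ_c·Cp_c·(T_c,out − T_c,in)
ṁ_c = 104590 / [2.53 × (-25.0 − -58.4)] = 1237.7 kg/h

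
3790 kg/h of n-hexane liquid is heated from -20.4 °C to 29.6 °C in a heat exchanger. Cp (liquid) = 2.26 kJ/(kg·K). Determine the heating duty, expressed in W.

Q = ṁ·Cp·ΔT = 3790 × 2.26 × (29.6 − -20.4) = 428270 kJ/h
Converting: 428270 / 3600 s = 118.96 kW
Heating duty = 118960 W

Q = 119000 W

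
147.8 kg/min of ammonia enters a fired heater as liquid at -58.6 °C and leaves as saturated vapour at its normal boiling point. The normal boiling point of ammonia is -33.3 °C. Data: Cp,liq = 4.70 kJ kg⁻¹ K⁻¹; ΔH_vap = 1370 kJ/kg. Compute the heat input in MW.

liquid -58.6→-33.3 °C: 118.91 kJ/kg
vaporisation at -33.3 °C: 1370 kJ/kg
Δh = 118.91 + 1370 = 1488.9 kJ/kg
Q = ṁ·Δh = 147.8 kg/min × 1488.9 kJ/kg = 220060 kJ/min
|Q| = 3667.7 kW = 3.6677 MW

Q = 3.67 MW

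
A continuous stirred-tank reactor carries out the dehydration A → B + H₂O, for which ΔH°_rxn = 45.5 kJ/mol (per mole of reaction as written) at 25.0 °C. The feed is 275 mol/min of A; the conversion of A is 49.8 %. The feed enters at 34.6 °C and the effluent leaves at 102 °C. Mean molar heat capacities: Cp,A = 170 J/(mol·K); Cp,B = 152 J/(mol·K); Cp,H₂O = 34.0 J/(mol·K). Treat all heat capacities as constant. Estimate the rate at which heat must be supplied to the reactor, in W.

Q_in = 159000 W

Extent of reaction ξ = 0.498 × 275 = 136.95 mol/min
Reaction term: ξ·ΔH°_rxn = 136.95 × 45.5 = 6231.2 kJ/min
Sensible, feed 34.6→25 °C: -448.8 kJ/min
Outlet flows (mol/min): A 138.05, B 136.95, H₂O 136.95
Sensible, products 25→102 °C: 3768.5 kJ/min
Q = ΔH = 9550.9 kJ/min = 159.18 kW
Heat supplied = 159180 W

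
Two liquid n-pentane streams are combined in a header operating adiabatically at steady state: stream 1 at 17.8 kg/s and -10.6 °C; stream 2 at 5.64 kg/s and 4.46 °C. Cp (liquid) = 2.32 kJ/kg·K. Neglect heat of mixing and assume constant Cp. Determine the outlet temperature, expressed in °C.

T_out = -6.98 °C

Adiabatic, steady state ⇒ Σ ṁᵢCp,ᵢ(T_out − Tᵢ) = 0
T_out = Σ ṁᵢCp,ᵢTᵢ / Σ ṁᵢCp,ᵢ
      = -379.38 / 54.381 = -6.9763 °C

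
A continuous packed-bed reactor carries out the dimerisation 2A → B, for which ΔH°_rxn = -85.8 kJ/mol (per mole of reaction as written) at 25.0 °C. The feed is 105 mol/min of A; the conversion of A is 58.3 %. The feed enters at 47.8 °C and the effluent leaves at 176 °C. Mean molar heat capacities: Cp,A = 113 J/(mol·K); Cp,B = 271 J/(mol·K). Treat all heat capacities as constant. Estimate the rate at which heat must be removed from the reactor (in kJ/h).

Q_out = 53800 kJ/h

Extent of reaction ξ = 0.583 × 105 / 2 = 30.607 mol/min
Reaction term: ξ·ΔH°_rxn = 30.607 × -85.8 = -2626.1 kJ/min
Sensible, feed 47.8→25 °C: -270.52 kJ/min
Outlet flows (mol/min): A 43.785, B 30.607
Sensible, products 25→176 °C: 1999.6 kJ/min
Q = ΔH = -897.05 kJ/min = -14.951 kW
Heat removed = 53823 kJ/h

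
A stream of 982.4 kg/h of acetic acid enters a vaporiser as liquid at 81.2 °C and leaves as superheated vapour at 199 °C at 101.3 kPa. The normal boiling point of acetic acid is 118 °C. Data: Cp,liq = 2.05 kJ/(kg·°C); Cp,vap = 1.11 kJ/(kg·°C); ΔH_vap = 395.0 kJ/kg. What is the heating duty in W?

Q = 153000 W

liquid 81.2→118 °C: 75.44 kJ/kg
vaporisation at 118 °C: 395 kJ/kg
vapour 118→199 °C: 89.91 kJ/kg
Δh = 75.44 + 395 + 89.91 = 560.35 kJ/kg
Q = ṁ·Δh = 982.4 kg/h × 560.35 kJ/kg = 550490 kJ/h
|Q| = 152.91 kW = 152910 W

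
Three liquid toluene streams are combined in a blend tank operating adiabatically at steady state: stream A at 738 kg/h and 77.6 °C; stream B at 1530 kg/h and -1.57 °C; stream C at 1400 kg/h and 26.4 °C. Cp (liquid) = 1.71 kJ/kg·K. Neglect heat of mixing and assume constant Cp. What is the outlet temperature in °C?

T_out = 25.0 °C

Adiabatic, steady state ⇒ Σ ṁᵢCp,ᵢ(T_out − Tᵢ) = 0
T_out = Σ ṁᵢCp,ᵢTᵢ / Σ ṁᵢCp,ᵢ
      = 157020 / 6272.3 = 25.035 °C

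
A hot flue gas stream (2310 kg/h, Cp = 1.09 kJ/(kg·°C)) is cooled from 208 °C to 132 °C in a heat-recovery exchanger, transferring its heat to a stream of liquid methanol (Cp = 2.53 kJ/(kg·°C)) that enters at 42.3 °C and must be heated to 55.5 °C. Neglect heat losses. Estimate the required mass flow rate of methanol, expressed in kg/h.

ṁ_c = 5730 kg/h

Heat released by hot stream: Q = 2310 × 1.09 × (208 − 132) = 191360 kJ/h
Energy balance on cold side (adiabatic exchanger): Q = ṁ_c·Cp_c·(T_c,out − T_c,in)
ṁ_c = 191360 / [2.53 × (55.5 − 42.3)] = 5730 kg/h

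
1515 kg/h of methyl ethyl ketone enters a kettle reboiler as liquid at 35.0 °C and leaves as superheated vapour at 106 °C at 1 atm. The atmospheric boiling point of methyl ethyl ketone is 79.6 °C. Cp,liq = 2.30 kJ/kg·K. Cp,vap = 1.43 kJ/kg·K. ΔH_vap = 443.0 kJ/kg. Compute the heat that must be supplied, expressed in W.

liquid 35.0→79.6 °C: 102.58 kJ/kg
vaporisation at 79.6 °C: 443 kJ/kg
vapour 79.6→106 °C: 37.752 kJ/kg
Δh = 102.58 + 443 + 37.752 = 583.33 kJ/kg
Q = ṁ·Δh = 1515 kg/h × 583.33 kJ/kg = 883750 kJ/h
|Q| = 245.49 kW = 245490 W

Q = 245000 W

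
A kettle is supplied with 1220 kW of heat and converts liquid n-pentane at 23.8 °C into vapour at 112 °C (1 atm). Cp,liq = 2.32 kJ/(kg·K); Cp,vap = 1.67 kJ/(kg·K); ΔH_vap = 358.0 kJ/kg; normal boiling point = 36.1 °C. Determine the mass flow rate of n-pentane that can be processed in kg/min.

Δh = 2.32×(36.1−23.8) + 358.0 + 1.67×(112−36.1) = 513.29 kJ/kg
Q = 1220 kW = 1220 kJ/s = 73200 kJ/min
ṁ = Q/Δh = 73200 / 513.29 = 142.61 kg/min

ṁ = 143 kg/min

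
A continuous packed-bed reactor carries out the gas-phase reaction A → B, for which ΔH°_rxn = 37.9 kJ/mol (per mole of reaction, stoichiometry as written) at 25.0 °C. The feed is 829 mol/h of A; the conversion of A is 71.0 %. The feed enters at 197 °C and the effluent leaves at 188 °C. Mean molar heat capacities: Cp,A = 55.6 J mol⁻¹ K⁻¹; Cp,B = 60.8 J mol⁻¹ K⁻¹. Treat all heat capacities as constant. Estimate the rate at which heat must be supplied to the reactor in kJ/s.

Extent of reaction ξ = 0.710 × 829 = 588.59 mol/h
Reaction term: ξ·ΔH°_rxn = 588.59 × 37.9 = 22308 kJ/h
Sensible, feed 197→25 °C: -7927.9 kJ/h
Outlet flows (mol/h): A 240.41, B 588.59
Sensible, products 25→188 °C: 8012 kJ/h
Q = ΔH = 22392 kJ/h = 6.2199 kW
Heat supplied = 6.2199 kJ/s

Q_in = 6.22 kJ/s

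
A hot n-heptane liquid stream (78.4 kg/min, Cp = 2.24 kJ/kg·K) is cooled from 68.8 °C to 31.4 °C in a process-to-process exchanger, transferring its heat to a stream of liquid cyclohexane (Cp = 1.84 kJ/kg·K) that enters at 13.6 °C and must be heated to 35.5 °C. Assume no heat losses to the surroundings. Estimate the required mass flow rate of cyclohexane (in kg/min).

Heat released by hot stream: Q = 78.4 × 2.24 × (68.8 − 31.4) = 6568 kJ/min
Energy balance on cold side (adiabatic exchanger): Q = ṁ_c·Cp_c·(T_c,out − T_c,in)
ṁ_c = 6568 / [1.84 × (35.5 − 13.6)] = 162.99 kg/min

ṁ_c = 163 kg/min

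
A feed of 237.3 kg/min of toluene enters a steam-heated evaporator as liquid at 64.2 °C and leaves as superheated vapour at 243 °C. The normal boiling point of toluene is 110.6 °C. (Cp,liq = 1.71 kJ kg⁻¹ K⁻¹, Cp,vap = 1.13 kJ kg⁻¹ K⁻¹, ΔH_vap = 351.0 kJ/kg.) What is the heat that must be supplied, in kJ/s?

Q = 2290 kJ/s

liquid 64.2→110.6 °C: 79.344 kJ/kg
vaporisation at 110.6 °C: 351 kJ/kg
vapour 110.6→243 °C: 149.61 kJ/kg
Δh = 79.344 + 351 + 149.61 = 579.96 kJ/kg
Q = ṁ·Δh = 237.3 kg/min × 579.96 kJ/kg = 137620 kJ/min
|Q| = 2293.7 kW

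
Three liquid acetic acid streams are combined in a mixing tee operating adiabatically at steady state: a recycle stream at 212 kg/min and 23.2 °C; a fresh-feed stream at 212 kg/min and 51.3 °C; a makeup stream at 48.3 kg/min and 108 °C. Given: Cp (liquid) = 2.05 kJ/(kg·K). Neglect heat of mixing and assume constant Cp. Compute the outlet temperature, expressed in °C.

Energy balance with Q = 0: Σ ṁᵢCp,ᵢ(T_out − Tᵢ) = 0
Σ ṁᵢCp,ᵢTᵢ = 212×2.05×23.2 + 212×2.05×51.3 + 48.3×2.05×108 = 43071
Σ ṁᵢCp,ᵢ = 212×2.05 + 212×2.05 + 48.3×2.05 = 968.21
T_out = 43071 / 968.21 = 44.485 °C

T_out = 44.5 °C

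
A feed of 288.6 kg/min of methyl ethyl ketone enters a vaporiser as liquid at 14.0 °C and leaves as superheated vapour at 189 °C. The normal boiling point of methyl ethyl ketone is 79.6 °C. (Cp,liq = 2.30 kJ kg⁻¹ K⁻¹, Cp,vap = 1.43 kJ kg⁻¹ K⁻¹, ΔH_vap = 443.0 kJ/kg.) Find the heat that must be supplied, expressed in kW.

Q = 3610 kW

liquid 14.0→79.6 °C: 150.88 kJ/kg
vaporisation at 79.6 °C: 443 kJ/kg
vapour 79.6→189 °C: 156.44 kJ/kg
Δh = 150.88 + 443 + 156.44 = 750.32 kJ/kg
Q = ṁ·Δh = 288.6 kg/min × 750.32 kJ/kg = 216540 kJ/min
|Q| = 3609 kW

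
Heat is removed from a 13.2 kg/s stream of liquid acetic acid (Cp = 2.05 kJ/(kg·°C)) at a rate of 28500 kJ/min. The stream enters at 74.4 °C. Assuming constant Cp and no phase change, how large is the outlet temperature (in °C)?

T_out = 56.8 °C

Q = 28500 kJ/min = 475 kJ/s
ΔT = Q/(ṁ·Cp) = 475/(13.2×2.05) = 17.554 K
T_out = 74.4 − 17.554 = 56.846 °C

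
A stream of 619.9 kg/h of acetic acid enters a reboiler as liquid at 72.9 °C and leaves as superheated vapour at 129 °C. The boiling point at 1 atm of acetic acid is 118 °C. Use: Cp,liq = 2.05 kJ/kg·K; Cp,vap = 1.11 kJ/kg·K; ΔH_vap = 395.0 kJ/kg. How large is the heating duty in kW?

liquid 72.9→118 °C: 92.455 kJ/kg
vaporisation at 118 °C: 395 kJ/kg
vapour 118→129 °C: 12.21 kJ/kg
Δh = 92.455 + 395 + 12.21 = 499.66 kJ/kg
Q = ṁ·Δh = 619.9 kg/h × 499.66 kJ/kg = 309740 kJ/h
|Q| = 86.04 kW

Q = 86.0 kW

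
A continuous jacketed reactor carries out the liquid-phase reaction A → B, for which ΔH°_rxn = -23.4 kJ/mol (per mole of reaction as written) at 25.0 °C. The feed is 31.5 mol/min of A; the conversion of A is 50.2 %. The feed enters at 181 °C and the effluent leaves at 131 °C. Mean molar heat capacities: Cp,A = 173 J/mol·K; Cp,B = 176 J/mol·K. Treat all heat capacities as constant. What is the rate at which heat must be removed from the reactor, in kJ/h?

Extent of reaction ξ = 0.502 × 31.5 = 15.813 mol/min
Reaction term: ξ·ΔH°_rxn = 15.813 × -23.4 = -370.02 kJ/min
Sensible, feed 181→25 °C: -850.12 kJ/min
Outlet flows (mol/min): A 15.687, B 15.813
Sensible, products 25→131 °C: 582.68 kJ/min
Q = ΔH = -637.47 kJ/min = -10.625 kW
Heat removed = 38248 kJ/h

Q_out = 38200 kJ/h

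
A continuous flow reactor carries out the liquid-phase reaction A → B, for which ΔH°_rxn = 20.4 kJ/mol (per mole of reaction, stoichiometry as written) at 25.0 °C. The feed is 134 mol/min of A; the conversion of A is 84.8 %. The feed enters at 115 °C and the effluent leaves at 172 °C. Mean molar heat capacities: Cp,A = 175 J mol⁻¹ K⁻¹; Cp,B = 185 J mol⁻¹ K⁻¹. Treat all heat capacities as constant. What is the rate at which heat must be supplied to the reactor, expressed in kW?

Q_in = 63.7 kW

Extent of reaction ξ = 0.848 × 134 = 113.63 mol/min
Reaction term: ξ·ΔH°_rxn = 113.63 × 20.4 = 2318.1 kJ/min
Sensible, feed 115→25 °C: -2110.5 kJ/min
Outlet flows (mol/min): A 20.368, B 113.63
Sensible, products 25→172 °C: 3614.2 kJ/min
Q = ΔH = 3821.8 kJ/min = 63.696 kW
Heat supplied = 63.696 kW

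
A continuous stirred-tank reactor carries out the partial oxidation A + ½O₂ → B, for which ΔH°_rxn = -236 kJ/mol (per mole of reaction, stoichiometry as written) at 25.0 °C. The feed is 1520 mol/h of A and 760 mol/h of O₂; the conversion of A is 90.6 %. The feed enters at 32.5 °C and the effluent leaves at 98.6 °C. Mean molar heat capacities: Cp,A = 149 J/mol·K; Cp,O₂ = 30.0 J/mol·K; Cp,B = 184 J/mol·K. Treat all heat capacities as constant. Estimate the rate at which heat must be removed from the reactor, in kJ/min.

Q_out = 5110 kJ/min

Extent of reaction ξ = 0.906 × 1520 = 1377.1 mol/h
Reaction term: ξ·ΔH°_rxn = 1377.1 × -236 = -325000 kJ/h
Sensible, feed 32.5→25 °C: -1869.6 kJ/h
Outlet flows (mol/h): A 142.88, O₂ 71.44, B 1377.1
Sensible, products 25→98.6 °C: 20374 kJ/h
Q = ΔH = -306500 kJ/h = -85.138 kW
Heat removed = 5108.3 kJ/min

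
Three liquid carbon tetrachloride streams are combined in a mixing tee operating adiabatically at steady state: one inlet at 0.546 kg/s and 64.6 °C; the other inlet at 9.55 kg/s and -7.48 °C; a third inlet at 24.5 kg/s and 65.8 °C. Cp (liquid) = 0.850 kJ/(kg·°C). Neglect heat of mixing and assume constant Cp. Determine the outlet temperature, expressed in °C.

Adiabatic, steady state ⇒ Σ ṁᵢCp,ᵢ(T_out − Tᵢ) = 0
Σ ṁᵢCp,ᵢTᵢ = 0.546×0.850×64.6 + 9.55×0.850×-7.48 + 24.5×0.850×65.8 = 1339.5
Σ ṁᵢCp,ᵢ = 0.546×0.850 + 9.55×0.850 + 24.5×0.850 = 29.407
T_out = 1339.5 / 29.407 = 45.553 °C

T_out = 45.6 °C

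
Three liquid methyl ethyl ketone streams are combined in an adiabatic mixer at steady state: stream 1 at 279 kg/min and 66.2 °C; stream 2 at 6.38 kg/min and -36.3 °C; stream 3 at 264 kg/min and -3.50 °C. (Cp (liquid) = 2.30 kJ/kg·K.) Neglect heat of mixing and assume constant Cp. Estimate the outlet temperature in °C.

T_out = 31.5 °C

Adiabatic, steady state ⇒ Σ ṁᵢCp,ᵢ(T_out − Tᵢ) = 0
T_out = Σ ṁᵢCp,ᵢTᵢ / Σ ṁᵢCp,ᵢ
      = 39823 / 1263.6 = 31.516 °C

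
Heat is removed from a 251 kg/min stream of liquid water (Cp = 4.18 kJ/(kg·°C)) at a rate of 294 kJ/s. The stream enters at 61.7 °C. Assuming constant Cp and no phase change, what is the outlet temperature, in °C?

Q = 294 kJ/s = 17640 kJ/min
ΔT = Q/(ṁ·Cp) = 17640/(251×4.18) = 16.813 K
T_out = 61.7 − 16.813 = 44.887 °C

T_out = 44.9 °C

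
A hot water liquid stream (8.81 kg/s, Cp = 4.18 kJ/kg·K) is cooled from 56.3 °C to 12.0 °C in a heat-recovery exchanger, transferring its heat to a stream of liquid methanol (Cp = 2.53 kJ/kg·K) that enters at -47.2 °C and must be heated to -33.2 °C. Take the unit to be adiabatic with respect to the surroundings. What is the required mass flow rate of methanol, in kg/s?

Heat released by hot stream: Q = 8.81 × 4.18 × (56.3 − 12.0) = 1631.4 kJ/s
Energy balance on cold side (adiabatic exchanger): Q = ṁ_c·Cp_c·(T_c,out − T_c,in)
ṁ_c = 1631.4 / [2.53 × (-33.2 − -47.2)] = 46.058 kg/s

ṁ_c = 46.1 kg/s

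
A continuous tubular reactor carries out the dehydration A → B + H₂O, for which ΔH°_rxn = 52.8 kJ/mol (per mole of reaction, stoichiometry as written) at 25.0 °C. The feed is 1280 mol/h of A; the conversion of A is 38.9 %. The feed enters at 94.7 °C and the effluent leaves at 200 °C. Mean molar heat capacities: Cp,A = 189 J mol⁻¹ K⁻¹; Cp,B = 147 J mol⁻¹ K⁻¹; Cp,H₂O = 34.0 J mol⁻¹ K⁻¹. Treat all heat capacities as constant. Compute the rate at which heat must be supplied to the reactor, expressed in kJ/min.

Extent of reaction ξ = 0.389 × 1280 = 497.92 mol/h
Reaction term: ξ·ΔH°_rxn = 497.92 × 52.8 = 26290 kJ/h
Sensible, feed 94.7→25 °C: -16862 kJ/h
Outlet flows (mol/h): A 782.08, B 497.92, H₂O 497.92
Sensible, products 25→200 °C: 41639 kJ/h
Q = ΔH = 51067 kJ/h = 14.185 kW
Heat supplied = 851.12 kJ/min

Q_in = 851 kJ/min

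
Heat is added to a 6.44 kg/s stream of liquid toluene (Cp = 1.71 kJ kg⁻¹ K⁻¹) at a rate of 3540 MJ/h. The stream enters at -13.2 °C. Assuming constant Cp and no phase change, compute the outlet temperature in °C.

T_out = 76.1 °C

Q = 3540 MJ/h = 983.33 kJ/s
ΔT = Q/(ṁ·Cp) = 983.33/(6.44×1.71) = 89.293 K
T_out = -13.2 + 89.293 = 76.093 °C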